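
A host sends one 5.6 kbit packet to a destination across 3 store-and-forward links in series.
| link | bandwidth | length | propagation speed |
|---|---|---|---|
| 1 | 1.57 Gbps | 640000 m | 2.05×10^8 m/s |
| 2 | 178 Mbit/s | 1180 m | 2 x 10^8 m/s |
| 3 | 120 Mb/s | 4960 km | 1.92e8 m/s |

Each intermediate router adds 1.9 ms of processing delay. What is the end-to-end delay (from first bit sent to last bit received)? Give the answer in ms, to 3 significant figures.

L = 5600 bits.
Transmission delays (L/R per hop): 0.00356688, 0.0314607, 0.0466667 ms; sum = 0.0816942 ms.
Propagation delays (d/s per hop): 3.12195, 0.0059, 25.8333 ms; sum = 28.9612 ms.
Processing at 2 router(s): 2 × 1.9 ms = 3.8 ms.
End-to-end = 32.8 ms.

32.8 ms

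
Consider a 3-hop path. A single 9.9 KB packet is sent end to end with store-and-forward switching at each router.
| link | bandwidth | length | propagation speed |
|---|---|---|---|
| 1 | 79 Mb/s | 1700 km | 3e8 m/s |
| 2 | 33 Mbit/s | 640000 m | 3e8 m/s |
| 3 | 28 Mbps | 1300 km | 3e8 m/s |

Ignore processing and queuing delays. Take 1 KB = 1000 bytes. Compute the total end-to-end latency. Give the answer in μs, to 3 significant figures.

18400 μs

L = 79200 bits.
Transmission delays (L/R per hop): 1002.53, 2400, 2828.57 μs; sum = 6231.1 μs.
Propagation delays (d/s per hop): 5666.67, 2133.33, 4333.33 μs; sum = 12133.3 μs.
End-to-end = 18400 μs.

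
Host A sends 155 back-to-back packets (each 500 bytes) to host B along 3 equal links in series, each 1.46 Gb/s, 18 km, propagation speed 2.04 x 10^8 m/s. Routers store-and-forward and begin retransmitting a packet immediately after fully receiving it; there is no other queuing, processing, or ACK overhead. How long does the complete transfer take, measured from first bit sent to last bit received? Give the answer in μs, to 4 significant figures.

Per-hop transmission t_tx = L/R = 4000/1460000000 = 2.73973 μs.
Per-hop propagation t_prop = 18000/204000000 = 88.2353 μs.
Pipeline fill: first packet needs 3·t_tx to clear all hops; remaining 154 packets each add one t_tx.
Total = (3+155-1)·t_tx + 3·t_prop = 157·2.73973 + 3·88.2353 = 694.8 μs.

694.8 μs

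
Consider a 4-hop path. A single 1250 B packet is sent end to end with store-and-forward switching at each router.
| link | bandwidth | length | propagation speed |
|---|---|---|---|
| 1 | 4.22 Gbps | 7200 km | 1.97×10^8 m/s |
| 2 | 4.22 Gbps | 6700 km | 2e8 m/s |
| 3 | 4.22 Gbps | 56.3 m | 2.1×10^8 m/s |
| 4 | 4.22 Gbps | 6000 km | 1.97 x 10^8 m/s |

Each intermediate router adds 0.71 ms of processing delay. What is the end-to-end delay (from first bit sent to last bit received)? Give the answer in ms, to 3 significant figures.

103 ms

L = 1250 × 8 = 10000 bits.
Transmission delay per hop = L/R = 10000/4.22e+09 = 0.00236967 ms; 4 hops → 0.00947867 ms.
Propagation delays (d/s per hop): 36.5482, 33.5, 0.000268095, 30.4569 ms; sum = 100.505 ms.
Processing at 3 router(s): 3 × 0.71 ms = 2.13 ms.
End-to-end = 103 ms.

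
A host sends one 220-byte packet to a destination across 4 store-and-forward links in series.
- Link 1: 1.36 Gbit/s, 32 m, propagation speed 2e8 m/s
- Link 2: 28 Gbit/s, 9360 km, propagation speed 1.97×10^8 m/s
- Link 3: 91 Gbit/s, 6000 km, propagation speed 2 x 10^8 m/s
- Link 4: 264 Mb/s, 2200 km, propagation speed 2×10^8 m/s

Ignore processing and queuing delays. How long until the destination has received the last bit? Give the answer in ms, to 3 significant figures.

L = 220 × 8 = 1760 bits.
Transmission delays (L/R per hop): 0.00129412, 6.28571e-05, 1.93407e-05, 0.00666667 ms; sum = 0.00804298 ms.
Propagation delays (d/s per hop): 0.00016, 47.5127, 30, 11 ms; sum = 88.5129 ms.
End-to-end = 88.5 ms.

88.5 ms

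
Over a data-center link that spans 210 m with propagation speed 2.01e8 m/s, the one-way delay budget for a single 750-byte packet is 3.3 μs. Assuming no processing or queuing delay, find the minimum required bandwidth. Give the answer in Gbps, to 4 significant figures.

2.660 Gbps

L = 6000 bits.
Propagation delay = 210 / 2.01e+08 = 1.04478 μs.
Transmission budget = 3.3 − 1.04478 = 2.25522 μs.
R ≥ L / t_tx = 6000 bits / 2.25522e-06 s = 2.660 Gbps.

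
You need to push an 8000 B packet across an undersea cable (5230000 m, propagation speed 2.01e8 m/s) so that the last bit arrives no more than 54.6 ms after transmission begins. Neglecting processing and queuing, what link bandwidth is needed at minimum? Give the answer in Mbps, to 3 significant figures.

L = 64000 bits.
Propagation delay = 5230000 / 2.01e+08 = 26.0199 ms.
Transmission budget = 54.6 − 26.0199 = 28.5801 ms.
R ≥ L / t_tx = 64000 bits / 0.0285801 s = 2.24 Mbps.

2.24 Mbps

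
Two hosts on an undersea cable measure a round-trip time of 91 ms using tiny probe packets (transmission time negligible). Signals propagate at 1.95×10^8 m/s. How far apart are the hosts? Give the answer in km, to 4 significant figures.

One-way propagation = RTT/2 = 45.5 ms.
d = s × t = 195000000 × 0.0455 = 8873 km.

8873 km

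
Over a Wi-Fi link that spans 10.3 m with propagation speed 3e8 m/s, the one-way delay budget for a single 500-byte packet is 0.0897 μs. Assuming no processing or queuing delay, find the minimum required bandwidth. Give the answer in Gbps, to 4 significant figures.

L = 4000 bits.
Propagation delay = 10.3 / 300000000 = 0.0343333 μs.
Transmission budget = 0.0897 − 0.0343333 = 0.0553667 μs.
R ≥ L / t_tx = 4000 bits / 5.53667e-08 s = 72.25 Gbps.

72.25 Gbps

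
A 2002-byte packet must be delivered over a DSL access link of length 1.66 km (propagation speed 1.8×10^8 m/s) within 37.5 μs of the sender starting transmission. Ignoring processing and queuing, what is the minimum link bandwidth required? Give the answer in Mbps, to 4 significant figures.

L = 16016 bits.
Propagation delay = 1660 / 180000000 = 9.22222 μs.
Transmission budget = 37.5 − 9.22222 = 28.2778 μs.
R ≥ L / t_tx = 16016 bits / 2.82778e-05 s = 566.4 Mbps.

566.4 Mbps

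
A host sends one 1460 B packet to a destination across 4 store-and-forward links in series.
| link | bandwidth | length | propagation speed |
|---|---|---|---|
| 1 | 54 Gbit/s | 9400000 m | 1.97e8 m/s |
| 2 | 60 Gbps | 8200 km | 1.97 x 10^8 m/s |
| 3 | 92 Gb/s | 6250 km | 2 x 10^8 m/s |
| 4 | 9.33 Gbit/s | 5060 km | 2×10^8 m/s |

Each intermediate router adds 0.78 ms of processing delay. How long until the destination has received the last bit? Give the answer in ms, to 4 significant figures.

148.2 ms

L = 1460 × 8 = 11680 bits.
Transmission delays (L/R per hop): 0.000216296, 0.000194667, 0.000126957, 0.00125188 ms; sum = 0.0017898 ms.
Propagation delays (d/s per hop): 47.7157, 41.6244, 31.25, 25.3 ms; sum = 145.89 ms.
Processing at 3 router(s): 3 × 0.78 ms = 2.34 ms.
End-to-end = 148.2 ms.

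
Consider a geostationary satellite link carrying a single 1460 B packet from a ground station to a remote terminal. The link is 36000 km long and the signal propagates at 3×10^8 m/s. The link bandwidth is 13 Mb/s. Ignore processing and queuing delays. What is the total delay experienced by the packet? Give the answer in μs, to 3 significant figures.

121000 μs

L = 1460 × 8 = 11680 bits.
Transmission delay = L/R = 11680 / 13000000 = 898.462 μs.
Propagation delay = d/s = 36000000 m / 300000000 m/s = 120000 μs.
Total = 121000 μs.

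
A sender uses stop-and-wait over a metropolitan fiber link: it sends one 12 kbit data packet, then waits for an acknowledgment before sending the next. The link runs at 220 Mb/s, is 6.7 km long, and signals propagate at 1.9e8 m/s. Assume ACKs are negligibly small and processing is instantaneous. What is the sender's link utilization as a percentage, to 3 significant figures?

43.6 %

t_tx = L/R = 12000/220000000 = 5.45455e-05 s.
t_prop = 6700/190000000 = 3.52632e-05 s; RTT = 7.05263e-05 s.
Cycle = t_tx + RTT = 0.000125072 s.
Utilization = t_tx / cycle = 5.45455e-05/0.000125072 = 43.6 %.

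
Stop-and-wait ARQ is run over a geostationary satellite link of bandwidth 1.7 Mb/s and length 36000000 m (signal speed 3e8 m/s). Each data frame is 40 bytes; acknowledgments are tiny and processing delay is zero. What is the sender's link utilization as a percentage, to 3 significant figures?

t_tx = L/R = 320/1700000 = 0.000188235 s.
t_prop = 36000000/300000000 = 0.12 s; RTT = 0.24 s.
Cycle = t_tx + RTT = 0.240188 s.
Utilization = t_tx / cycle = 0.000188235/0.240188 = 0.0784 %.

0.0784 %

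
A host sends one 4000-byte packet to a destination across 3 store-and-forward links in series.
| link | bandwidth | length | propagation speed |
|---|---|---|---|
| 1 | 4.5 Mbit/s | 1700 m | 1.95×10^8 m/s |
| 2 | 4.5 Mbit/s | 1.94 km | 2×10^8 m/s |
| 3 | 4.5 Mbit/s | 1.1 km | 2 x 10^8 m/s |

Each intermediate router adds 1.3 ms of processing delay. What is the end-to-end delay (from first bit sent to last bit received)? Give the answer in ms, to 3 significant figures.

24.0 ms

L = 4000 × 8 = 32000 bits.
Transmission delay per hop = L/R = 32000/4500000 = 7.11111 ms; 3 hops → 21.3333 ms.
Propagation delays (d/s per hop): 0.00871795, 0.0097, 0.0055 ms; sum = 0.0239179 ms.
Processing at 2 router(s): 2 × 1.3 ms = 2.6 ms.
End-to-end = 24.0 ms.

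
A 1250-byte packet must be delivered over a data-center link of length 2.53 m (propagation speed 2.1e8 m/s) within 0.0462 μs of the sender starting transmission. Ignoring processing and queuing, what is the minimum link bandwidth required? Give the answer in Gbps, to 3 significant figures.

293 Gbps

L = 10000 bits.
Propagation delay = 2.53 / 210000000 = 0.0120476 μs.
Transmission budget = 0.0462 − 0.0120476 = 0.0341524 μs.
R ≥ L / t_tx = 10000 bits / 3.41524e-08 s = 293 Gbps.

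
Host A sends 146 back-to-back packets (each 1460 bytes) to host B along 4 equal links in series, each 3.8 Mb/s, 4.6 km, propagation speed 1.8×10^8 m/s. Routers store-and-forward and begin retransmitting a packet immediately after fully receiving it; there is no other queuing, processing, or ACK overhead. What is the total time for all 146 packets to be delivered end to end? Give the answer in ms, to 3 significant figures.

Per-hop transmission t_tx = L/R = 11680/3800000 = 3.07368 ms.
Per-hop propagation t_prop = 4600/180000000 = 0.0255556 ms.
Pipeline fill: first packet needs 4·t_tx to clear all hops; remaining 145 packets each add one t_tx.
Total = (4+146-1)·t_tx + 4·t_prop = 149·3.07368 + 4·0.0255556 = 458 ms.

458 ms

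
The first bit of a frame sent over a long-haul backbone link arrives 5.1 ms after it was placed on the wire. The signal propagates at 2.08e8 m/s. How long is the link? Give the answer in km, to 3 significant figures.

1060 km

d = s × t_prop = 208000000 × 0.0051 = 1060 km.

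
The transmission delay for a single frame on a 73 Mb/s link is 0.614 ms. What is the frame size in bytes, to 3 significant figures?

L = R × t_tx = 73000000 b/s × 0.000614 s = 44822 bits.
In bytes: 44822 / 8 = 5600 bytes.

5600 bytes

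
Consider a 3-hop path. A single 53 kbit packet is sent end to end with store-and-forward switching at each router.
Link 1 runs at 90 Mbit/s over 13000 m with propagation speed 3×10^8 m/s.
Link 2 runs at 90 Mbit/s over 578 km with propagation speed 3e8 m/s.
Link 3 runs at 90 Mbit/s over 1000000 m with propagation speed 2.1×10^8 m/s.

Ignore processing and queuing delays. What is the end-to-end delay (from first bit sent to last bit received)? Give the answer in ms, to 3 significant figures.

L = 53000 bits.
Transmission delay per hop = L/R = 53000/90000000 = 0.588889 ms; 3 hops → 1.76667 ms.
Propagation delays (d/s per hop): 0.0433333, 1.92667, 4.7619 ms; sum = 6.7319 ms.
End-to-end = 8.50 ms.

8.50 ms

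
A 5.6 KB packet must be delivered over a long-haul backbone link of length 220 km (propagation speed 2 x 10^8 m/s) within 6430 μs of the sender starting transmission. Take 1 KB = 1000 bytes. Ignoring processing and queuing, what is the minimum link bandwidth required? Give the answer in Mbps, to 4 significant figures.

8.405 Mbps

L = 44800 bits.
Propagation delay = 220000 / 200000000 = 1100 μs.
Transmission budget = 6430 − 1100 = 5330 μs.
R ≥ L / t_tx = 44800 bits / 0.00533 s = 8.405 Mbps.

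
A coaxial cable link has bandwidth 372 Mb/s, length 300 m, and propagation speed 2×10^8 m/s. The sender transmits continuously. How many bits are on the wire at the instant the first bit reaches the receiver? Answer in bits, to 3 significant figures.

Propagation delay = 300 / 200000000 = 1.5e-06 s.
BDP = R × t_prop = 372000000 × 1.5e-06 = 558 bits.

558 bits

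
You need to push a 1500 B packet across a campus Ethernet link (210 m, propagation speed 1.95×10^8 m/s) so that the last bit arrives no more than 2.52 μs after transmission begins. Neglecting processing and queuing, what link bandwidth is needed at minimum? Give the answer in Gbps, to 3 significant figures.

8.32 Gbps

L = 12000 bits.
Propagation delay = 210 / 195000000 = 1.07692 μs.
Transmission budget = 2.52 − 1.07692 = 1.44308 μs.
R ≥ L / t_tx = 12000 bits / 1.44308e-06 s = 8.32 Gbps.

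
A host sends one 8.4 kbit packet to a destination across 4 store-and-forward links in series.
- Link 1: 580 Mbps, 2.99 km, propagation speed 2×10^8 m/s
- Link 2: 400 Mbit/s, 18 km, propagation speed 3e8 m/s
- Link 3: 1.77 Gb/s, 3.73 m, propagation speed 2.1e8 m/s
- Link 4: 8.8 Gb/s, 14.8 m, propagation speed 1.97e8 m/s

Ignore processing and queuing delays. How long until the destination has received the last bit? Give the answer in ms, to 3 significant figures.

L = 8400 bits.
Transmission delays (L/R per hop): 0.0144828, 0.021, 0.00474576, 0.000954545 ms; sum = 0.0411831 ms.
Propagation delays (d/s per hop): 0.01495, 0.06, 1.77619e-05, 7.51269e-05 ms; sum = 0.0750429 ms.
End-to-end = 0.116 ms.

0.116 ms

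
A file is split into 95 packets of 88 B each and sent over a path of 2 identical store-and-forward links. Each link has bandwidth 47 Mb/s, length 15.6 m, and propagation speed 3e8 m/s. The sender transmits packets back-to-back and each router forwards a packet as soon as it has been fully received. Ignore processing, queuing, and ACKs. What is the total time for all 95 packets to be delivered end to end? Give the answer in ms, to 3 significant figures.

Per-hop transmission t_tx = L/R = 704/47000000 = 0.0149787 ms.
Per-hop propagation t_prop = 15.6/300000000 = 5.2e-05 ms.
Pipeline fill: first packet needs 2·t_tx to clear all hops; remaining 94 packets each add one t_tx.
Total = (2+95-1)·t_tx + 2·t_prop = 96·0.0149787 + 2·5.2e-05 = 1.44 ms.

1.44 ms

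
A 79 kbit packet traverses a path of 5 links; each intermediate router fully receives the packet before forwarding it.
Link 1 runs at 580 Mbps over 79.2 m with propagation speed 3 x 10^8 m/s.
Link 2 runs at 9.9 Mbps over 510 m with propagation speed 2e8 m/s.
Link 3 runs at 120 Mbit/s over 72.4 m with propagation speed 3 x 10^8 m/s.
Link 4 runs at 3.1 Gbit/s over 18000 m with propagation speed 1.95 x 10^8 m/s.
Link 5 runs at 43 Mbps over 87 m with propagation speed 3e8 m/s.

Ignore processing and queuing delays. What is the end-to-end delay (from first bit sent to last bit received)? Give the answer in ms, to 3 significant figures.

L = 79000 bits.
Transmission delays (L/R per hop): 0.136207, 7.9798, 0.658333, 0.0254839, 1.83721 ms; sum = 10.637 ms.
Propagation delays (d/s per hop): 0.000264, 0.00255, 0.000241333, 0.0923077, 0.00029 ms; sum = 0.095653 ms.
End-to-end = 10.7 ms.

10.7 ms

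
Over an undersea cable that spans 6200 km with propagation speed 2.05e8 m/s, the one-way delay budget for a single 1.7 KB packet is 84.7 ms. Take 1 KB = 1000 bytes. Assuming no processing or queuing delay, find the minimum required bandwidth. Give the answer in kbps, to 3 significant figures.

250 kbps

L = 13600 bits.
Propagation delay = 6200000 / 2.05e+08 = 30.2439 ms.
Transmission budget = 84.7 − 30.2439 = 54.4561 ms.
R ≥ L / t_tx = 13600 bits / 0.0544561 s = 250 kbps.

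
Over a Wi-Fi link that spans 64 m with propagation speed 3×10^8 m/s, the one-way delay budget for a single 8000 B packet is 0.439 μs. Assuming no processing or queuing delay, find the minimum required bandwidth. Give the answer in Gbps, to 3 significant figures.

L = 64000 bits.
Propagation delay = 64 / 300000000 = 0.213333 μs.
Transmission budget = 0.439 − 0.213333 = 0.225667 μs.
R ≥ L / t_tx = 64000 bits / 2.25667e-07 s = 284 Gbps.

284 Gbps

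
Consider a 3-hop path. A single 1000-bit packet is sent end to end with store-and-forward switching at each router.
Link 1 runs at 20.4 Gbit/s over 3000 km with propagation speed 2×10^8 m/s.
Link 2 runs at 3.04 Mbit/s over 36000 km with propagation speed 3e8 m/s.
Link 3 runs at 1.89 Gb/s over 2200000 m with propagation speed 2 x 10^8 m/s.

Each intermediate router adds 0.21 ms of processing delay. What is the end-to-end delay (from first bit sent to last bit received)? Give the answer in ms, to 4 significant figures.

146.7 ms

Transmission delays (L/R per hop): 4.90196e-05, 0.328947, 0.000529101 ms; sum = 0.329525 ms.
Propagation delays (d/s per hop): 15, 120, 11 ms; sum = 146 ms.
Processing at 2 router(s): 2 × 0.21 ms = 0.42 ms.
End-to-end = 146.7 ms.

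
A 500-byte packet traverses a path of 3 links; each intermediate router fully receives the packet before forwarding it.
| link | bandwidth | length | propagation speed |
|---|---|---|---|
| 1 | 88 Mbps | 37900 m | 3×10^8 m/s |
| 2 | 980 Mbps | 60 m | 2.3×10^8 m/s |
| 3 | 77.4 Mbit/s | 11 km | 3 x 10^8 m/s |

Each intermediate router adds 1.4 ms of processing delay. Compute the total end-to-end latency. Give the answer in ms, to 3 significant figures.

L = 500 × 8 = 4000 bits.
Transmission delays (L/R per hop): 0.0454545, 0.00408163, 0.0516796 ms; sum = 0.101216 ms.
Propagation delays (d/s per hop): 0.126333, 0.00026087, 0.0366667 ms; sum = 0.163261 ms.
Processing at 2 router(s): 2 × 1.4 ms = 2.8 ms.
End-to-end = 3.06 ms.

3.06 ms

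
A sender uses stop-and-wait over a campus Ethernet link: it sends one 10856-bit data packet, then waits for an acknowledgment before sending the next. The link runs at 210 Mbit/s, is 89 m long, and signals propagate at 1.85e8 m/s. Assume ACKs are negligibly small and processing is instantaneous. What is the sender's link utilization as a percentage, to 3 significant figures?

t_tx = L/R = 10856/210000000 = 5.16952e-05 s.
t_prop = 89/185000000 = 4.81081e-07 s; RTT = 9.62162e-07 s.
Cycle = t_tx + RTT = 5.26574e-05 s.
Utilization = t_tx / cycle = 5.16952e-05/5.26574e-05 = 98.2 %.

98.2 %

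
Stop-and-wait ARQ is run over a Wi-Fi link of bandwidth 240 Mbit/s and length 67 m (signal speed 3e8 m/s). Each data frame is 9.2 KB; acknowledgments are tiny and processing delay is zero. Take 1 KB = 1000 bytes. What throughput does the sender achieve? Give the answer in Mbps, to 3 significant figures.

240 Mbps

t_tx = L/R = 73600/240000000 = 0.000306667 s.
t_prop = 67/300000000 = 2.23333e-07 s; RTT = 4.46667e-07 s.
Cycle = t_tx + RTT = 0.000307113 s.
Throughput = L / cycle = 73600 / 0.000307113 = 240 Mbps.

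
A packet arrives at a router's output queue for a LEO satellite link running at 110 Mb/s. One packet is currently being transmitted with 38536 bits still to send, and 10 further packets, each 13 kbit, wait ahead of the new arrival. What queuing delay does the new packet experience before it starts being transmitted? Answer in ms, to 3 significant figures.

Each queued packet: L/R = 13000/110000000 = 0.118182 ms.
10 queued → 1.18182 ms.
Plus remaining 38536 bits of current packet: 0.350327 ms.
Queuing delay = 1.53 ms.

1.53 ms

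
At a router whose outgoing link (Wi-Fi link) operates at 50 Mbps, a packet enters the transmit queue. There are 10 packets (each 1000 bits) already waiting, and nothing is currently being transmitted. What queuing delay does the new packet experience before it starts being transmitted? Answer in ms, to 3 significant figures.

Each queued packet: L/R = 1000/50000000 = 0.02 ms.
10 queued → 0.2 ms.
Queuing delay = 0.200 ms.

0.200 ms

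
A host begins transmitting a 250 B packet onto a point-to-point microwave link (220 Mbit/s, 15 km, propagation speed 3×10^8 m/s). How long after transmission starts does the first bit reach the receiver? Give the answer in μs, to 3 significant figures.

50.0 μs

First bit experiences only propagation delay: d/s = 15000/300000000 = 50.0 μs.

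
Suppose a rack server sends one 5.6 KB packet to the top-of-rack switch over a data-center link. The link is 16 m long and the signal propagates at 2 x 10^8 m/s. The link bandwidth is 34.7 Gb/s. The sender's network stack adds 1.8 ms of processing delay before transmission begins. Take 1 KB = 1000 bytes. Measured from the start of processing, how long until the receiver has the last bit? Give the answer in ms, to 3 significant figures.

L = 44800 bits.
Transmission delay = L/R = 44800 / 34700000000 = 0.00129107 ms.
Propagation delay = d/s = 16 m / 200000000 m/s = 8e-05 ms.
Plus processing delay 1.8 ms = 1.8 ms.
Total = 1.80 ms.

1.80 ms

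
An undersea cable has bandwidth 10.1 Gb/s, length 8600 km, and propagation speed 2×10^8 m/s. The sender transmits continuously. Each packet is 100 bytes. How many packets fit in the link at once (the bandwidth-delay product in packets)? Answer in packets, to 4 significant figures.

542900 packets

Propagation delay = 8600000 / 200000000 = 0.043 s.
BDP = R × t_prop = 10100000000 × 0.043 = 434300000 bits.
In packets of 800 bits: 542900 packets.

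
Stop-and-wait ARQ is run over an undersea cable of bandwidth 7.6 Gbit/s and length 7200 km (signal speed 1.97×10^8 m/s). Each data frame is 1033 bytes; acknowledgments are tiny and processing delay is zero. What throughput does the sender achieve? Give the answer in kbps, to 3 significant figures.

113 kbps

t_tx = L/R = 8264/7600000000 = 1.08737e-06 s.
t_prop = 7200000/197000000 = 0.0365482 s; RTT = 0.0730964 s.
Cycle = t_tx + RTT = 0.0730975 s.
Throughput = L / cycle = 8264 / 0.0730975 = 113 kbps.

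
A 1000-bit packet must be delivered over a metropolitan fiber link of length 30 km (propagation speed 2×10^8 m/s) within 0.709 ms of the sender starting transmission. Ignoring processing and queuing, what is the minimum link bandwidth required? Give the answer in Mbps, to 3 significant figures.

1.79 Mbps

Propagation delay = 30000 / 200000000 = 0.15 ms.
Transmission budget = 0.709 − 0.15 = 0.559 ms.
R ≥ L / t_tx = 1000 bits / 0.000559 s = 1.79 Mbps.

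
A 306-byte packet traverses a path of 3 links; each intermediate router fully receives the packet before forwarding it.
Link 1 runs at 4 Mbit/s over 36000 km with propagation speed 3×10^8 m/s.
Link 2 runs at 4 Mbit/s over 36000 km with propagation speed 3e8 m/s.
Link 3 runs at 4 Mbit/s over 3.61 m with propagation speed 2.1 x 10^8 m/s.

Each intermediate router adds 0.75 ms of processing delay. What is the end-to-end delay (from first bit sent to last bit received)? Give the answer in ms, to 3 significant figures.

L = 306 × 8 = 2448 bits.
Transmission delay per hop = L/R = 2448/4000000 = 0.612 ms; 3 hops → 1.836 ms.
Propagation delays (d/s per hop): 120, 120, 1.71905e-05 ms; sum = 240 ms.
Processing at 2 router(s): 2 × 0.75 ms = 1.5 ms.
End-to-end = 243 ms.

243 ms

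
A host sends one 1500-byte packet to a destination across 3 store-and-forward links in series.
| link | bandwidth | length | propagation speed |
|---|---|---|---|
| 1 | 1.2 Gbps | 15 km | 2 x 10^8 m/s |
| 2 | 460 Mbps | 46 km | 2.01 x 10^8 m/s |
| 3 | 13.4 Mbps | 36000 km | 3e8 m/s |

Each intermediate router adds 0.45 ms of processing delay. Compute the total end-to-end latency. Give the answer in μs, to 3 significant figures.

122000 μs

L = 1500 × 8 = 12000 bits.
Transmission delays (L/R per hop): 10, 26.087, 895.522 μs; sum = 931.609 μs.
Propagation delays (d/s per hop): 75, 228.856, 120000 μs; sum = 120304 μs.
Processing at 2 router(s): 2 × 0.45 ms = 900 μs.
End-to-end = 122000 μs.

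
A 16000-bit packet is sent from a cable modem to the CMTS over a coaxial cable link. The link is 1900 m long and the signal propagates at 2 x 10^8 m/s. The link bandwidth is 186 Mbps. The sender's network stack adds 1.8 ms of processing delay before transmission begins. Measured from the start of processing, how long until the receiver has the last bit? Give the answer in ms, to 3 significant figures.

1.90 ms

Transmission delay = L/R = 16000 / 186000000 = 0.0860215 ms.
Propagation delay = d/s = 1900 m / 200000000 m/s = 0.0095 ms.
Plus processing delay 1.8 ms = 1.8 ms.
Total = 1.90 ms.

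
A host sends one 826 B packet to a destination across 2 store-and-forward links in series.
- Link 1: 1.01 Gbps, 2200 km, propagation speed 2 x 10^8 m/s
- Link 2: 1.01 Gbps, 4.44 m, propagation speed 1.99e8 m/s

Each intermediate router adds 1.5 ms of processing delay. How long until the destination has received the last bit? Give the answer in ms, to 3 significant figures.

L = 826 × 8 = 6608 bits.
Transmission delay per hop = L/R = 6608/1010000000 = 0.00654257 ms; 2 hops → 0.0130851 ms.
Propagation delays (d/s per hop): 11, 2.23116e-05 ms; sum = 11 ms.
Processing at 1 router(s): 1 × 1.5 ms = 1.5 ms.
End-to-end = 12.5 ms.

12.5 ms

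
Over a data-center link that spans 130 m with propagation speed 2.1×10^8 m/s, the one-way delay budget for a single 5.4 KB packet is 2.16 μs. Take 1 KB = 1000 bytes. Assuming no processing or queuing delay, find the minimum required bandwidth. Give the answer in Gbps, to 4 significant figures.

L = 43200 bits.
Propagation delay = 130 / 210000000 = 0.619048 μs.
Transmission budget = 2.16 − 0.619048 = 1.54095 μs.
R ≥ L / t_tx = 43200 bits / 1.54095e-06 s = 28.03 Gbps.

28.03 Gbps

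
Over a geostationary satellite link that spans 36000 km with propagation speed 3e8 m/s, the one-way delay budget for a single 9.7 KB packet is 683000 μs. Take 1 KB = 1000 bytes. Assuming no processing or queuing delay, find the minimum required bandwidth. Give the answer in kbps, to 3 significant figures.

138 kbps

L = 77600 bits.
Propagation delay = 36000000 / 300000000 = 120000 μs.
Transmission budget = 683000 − 120000 = 563000 μs.
R ≥ L / t_tx = 77600 bits / 0.563 s = 138 kbps.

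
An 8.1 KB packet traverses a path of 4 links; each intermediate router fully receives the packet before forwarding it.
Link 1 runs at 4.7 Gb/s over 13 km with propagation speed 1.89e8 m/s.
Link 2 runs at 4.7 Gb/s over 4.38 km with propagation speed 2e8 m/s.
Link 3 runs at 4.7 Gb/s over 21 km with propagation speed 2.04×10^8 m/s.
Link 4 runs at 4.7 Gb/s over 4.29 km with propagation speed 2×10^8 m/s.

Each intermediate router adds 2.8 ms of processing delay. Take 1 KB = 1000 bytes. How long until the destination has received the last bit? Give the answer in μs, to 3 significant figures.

8670 μs

L = 64800 bits.
Transmission delay per hop = L/R = 64800/4700000000 = 13.7872 μs; 4 hops → 55.1489 μs.
Propagation delays (d/s per hop): 68.7831, 21.9, 102.941, 21.45 μs; sum = 215.074 μs.
Processing at 3 router(s): 3 × 2.8 ms = 8400 μs.
End-to-end = 8670 μs.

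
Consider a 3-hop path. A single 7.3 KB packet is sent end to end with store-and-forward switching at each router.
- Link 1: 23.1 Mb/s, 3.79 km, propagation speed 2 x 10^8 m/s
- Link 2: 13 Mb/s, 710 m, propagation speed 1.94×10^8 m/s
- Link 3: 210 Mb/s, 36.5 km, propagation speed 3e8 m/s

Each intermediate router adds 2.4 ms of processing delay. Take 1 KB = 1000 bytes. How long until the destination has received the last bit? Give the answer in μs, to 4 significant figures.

12240 μs

L = 58400 bits.
Transmission delays (L/R per hop): 2528.14, 4492.31, 278.095 μs; sum = 7298.54 μs.
Propagation delays (d/s per hop): 18.95, 3.65979, 121.667 μs; sum = 144.276 μs.
Processing at 2 router(s): 2 × 2.4 ms = 4800 μs.
End-to-end = 12240 μs.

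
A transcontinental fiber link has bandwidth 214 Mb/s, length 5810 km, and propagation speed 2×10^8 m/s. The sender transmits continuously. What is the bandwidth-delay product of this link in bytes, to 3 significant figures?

Propagation delay = 5810000 / 200000000 = 0.02905 s.
BDP = R × t_prop = 214000000 × 0.02905 = 6216700 bits.
In bytes: 6216700/8 = 777000 bytes.

777000 bytes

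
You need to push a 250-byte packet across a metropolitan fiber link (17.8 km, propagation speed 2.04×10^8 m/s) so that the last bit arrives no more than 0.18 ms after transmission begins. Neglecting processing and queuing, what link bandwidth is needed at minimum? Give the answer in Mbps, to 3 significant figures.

21.6 Mbps

L = 2000 bits.
Propagation delay = 17800 / 204000000 = 0.0872549 ms.
Transmission budget = 0.18 − 0.0872549 = 0.0927451 ms.
R ≥ L / t_tx = 2000 bits / 9.27451e-05 s = 21.6 Mbps.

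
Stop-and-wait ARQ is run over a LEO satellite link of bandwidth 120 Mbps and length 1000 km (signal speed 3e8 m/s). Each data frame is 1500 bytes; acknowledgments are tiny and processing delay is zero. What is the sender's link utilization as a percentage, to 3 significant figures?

t_tx = L/R = 12000/120000000 = 0.0001 s.
t_prop = 1000000/300000000 = 0.00333333 s; RTT = 0.00666667 s.
Cycle = t_tx + RTT = 0.00676667 s.
Utilization = t_tx / cycle = 0.0001/0.00676667 = 1.48 %.

1.48 %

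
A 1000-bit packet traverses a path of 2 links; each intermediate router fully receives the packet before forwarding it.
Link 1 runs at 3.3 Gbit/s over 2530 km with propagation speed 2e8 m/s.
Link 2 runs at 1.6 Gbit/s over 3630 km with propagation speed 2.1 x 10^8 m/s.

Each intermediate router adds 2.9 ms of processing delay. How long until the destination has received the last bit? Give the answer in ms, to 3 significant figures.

Transmission delays (L/R per hop): 0.00030303, 0.000625 ms; sum = 0.00092803 ms.
Propagation delays (d/s per hop): 12.65, 17.2857 ms; sum = 29.9357 ms.
Processing at 1 router(s): 1 × 2.9 ms = 2.9 ms.
End-to-end = 32.8 ms.

32.8 ms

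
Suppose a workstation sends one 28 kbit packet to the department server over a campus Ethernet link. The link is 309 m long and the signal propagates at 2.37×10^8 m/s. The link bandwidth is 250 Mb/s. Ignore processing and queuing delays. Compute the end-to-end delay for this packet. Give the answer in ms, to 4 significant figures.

L = 28000 bits.
Transmission delay = L/R = 28000 / 250000000 = 0.112 ms.
Propagation delay = d/s = 309 m / 237000000 m/s = 0.0013038 ms.
Total = 0.1133 ms.

0.1133 ms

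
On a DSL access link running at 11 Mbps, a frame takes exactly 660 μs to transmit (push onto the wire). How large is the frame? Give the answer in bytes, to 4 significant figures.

L = R × t_tx = 11000000 b/s × 0.00066 s = 7260 bits.
In bytes: 7260 / 8 = 907.5 bytes.

907.5 bytes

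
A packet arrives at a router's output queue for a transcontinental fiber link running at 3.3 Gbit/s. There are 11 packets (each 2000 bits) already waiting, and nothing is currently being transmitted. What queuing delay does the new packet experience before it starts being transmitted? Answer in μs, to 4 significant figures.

Each queued packet: L/R = 2000/3300000000 = 0.606061 μs.
11 queued → 6.66667 μs.
Queuing delay = 6.667 μs.

6.667 μs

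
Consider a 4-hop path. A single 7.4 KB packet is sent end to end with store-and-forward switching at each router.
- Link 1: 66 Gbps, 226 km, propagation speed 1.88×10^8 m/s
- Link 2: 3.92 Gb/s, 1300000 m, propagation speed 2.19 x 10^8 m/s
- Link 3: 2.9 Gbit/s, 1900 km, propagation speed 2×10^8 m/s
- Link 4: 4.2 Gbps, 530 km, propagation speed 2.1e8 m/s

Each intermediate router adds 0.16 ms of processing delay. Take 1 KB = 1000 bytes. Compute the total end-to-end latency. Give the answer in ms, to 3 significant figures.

19.7 ms

L = 59200 bits.
Transmission delays (L/R per hop): 0.00089697, 0.015102, 0.0204138, 0.0140952 ms; sum = 0.050508 ms.
Propagation delays (d/s per hop): 1.20213, 5.93607, 9.5, 2.52381 ms; sum = 19.162 ms.
Processing at 3 router(s): 3 × 0.16 ms = 0.48 ms.
End-to-end = 19.7 ms.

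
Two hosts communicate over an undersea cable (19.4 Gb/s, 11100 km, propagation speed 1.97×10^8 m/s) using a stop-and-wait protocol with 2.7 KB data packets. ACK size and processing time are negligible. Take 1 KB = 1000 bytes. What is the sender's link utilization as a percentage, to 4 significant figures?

t_tx = L/R = 21600/19400000000 = 1.1134e-06 s.
t_prop = 11100000/197000000 = 0.0563452 s; RTT = 0.11269 s.
Cycle = t_tx + RTT = 0.112691 s.
Utilization = t_tx / cycle = 1.1134e-06/0.112691 = 0.0009880 %.

0.0009880 %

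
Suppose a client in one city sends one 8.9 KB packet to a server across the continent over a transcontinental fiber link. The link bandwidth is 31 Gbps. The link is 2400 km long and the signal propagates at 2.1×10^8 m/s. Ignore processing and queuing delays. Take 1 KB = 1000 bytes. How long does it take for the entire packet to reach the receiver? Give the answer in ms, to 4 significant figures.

11.43 ms

L = 71200 bits.
Transmission delay = L/R = 71200 / 31000000000 = 0.00229677 ms.
Propagation delay = d/s = 2400000 m / 210000000 m/s = 11.4286 ms.
Total = 11.43 ms.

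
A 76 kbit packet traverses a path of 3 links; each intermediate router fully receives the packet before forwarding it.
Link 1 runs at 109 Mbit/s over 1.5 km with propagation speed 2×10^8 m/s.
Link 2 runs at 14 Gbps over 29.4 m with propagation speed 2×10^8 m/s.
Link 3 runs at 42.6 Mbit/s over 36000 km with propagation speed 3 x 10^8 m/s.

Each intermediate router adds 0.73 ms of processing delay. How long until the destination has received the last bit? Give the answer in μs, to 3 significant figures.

L = 76000 bits.
Transmission delays (L/R per hop): 697.248, 5.42857, 1784.04 μs; sum = 2486.71 μs.
Propagation delays (d/s per hop): 7.5, 0.147, 120000 μs; sum = 120008 μs.
Processing at 2 router(s): 2 × 0.73 ms = 1460 μs.
End-to-end = 124000 μs.

124000 μs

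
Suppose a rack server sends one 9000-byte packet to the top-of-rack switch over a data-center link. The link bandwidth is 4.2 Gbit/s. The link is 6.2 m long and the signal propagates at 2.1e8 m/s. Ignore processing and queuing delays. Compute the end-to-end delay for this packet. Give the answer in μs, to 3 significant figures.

L = 9000 × 8 = 72000 bits.
Transmission delay = L/R = 72000 / 4200000000 = 17.1429 μs.
Propagation delay = d/s = 6.2 m / 210000000 m/s = 0.0295238 μs.
Total = 17.2 μs.

17.2 μs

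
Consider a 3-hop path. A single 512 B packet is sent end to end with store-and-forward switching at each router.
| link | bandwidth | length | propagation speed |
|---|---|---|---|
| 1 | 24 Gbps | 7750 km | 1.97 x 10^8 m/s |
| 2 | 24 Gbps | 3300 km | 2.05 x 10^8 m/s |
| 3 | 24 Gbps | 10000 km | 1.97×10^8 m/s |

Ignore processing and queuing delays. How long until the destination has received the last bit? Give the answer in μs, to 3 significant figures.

L = 512 × 8 = 4096 bits.
Transmission delay per hop = L/R = 4096/24000000000 = 0.170667 μs; 3 hops → 0.512 μs.
Propagation delays (d/s per hop): 39340.1, 16097.6, 50761.4 μs; sum = 106199 μs.
End-to-end = 106000 μs.

106000 μs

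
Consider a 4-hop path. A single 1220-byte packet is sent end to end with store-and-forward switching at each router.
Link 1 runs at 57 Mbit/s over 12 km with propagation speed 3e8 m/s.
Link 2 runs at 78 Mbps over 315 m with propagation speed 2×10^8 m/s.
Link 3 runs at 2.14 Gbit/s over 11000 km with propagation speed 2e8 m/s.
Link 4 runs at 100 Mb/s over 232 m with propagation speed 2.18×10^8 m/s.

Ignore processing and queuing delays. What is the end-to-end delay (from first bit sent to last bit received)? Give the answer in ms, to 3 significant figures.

55.4 ms

L = 1220 × 8 = 9760 bits.
Transmission delays (L/R per hop): 0.171228, 0.125128, 0.00456075, 0.0976 ms; sum = 0.398517 ms.
Propagation delays (d/s per hop): 0.04, 0.001575, 55, 0.00106422 ms; sum = 55.0426 ms.
End-to-end = 55.4 ms.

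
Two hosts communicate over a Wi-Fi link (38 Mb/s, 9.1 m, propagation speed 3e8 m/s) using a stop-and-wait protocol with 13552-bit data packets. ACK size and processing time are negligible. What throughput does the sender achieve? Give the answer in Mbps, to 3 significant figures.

t_tx = L/R = 13552/38000000 = 0.000356632 s.
t_prop = 9.1/300000000 = 3.03333e-08 s; RTT = 6.06667e-08 s.
Cycle = t_tx + RTT = 0.000356692 s.
Throughput = L / cycle = 13552 / 0.000356692 = 38.0 Mbps.

38.0 Mbps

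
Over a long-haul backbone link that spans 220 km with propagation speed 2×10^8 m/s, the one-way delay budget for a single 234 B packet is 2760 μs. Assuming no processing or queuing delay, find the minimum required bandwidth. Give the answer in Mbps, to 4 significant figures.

L = 1872 bits.
Propagation delay = 220000 / 200000000 = 1100 μs.
Transmission budget = 2760 − 1100 = 1660 μs.
R ≥ L / t_tx = 1872 bits / 0.00166 s = 1.128 Mbps.

1.128 Mbps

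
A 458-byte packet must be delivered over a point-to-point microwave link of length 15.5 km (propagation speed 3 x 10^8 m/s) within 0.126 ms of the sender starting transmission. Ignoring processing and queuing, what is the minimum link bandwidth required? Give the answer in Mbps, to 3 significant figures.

49.3 Mbps

L = 3664 bits.
Propagation delay = 15500 / 300000000 = 0.0516667 ms.
Transmission budget = 0.126 − 0.0516667 = 0.0743333 ms.
R ≥ L / t_tx = 3664 bits / 7.43333e-05 s = 49.3 Mbps.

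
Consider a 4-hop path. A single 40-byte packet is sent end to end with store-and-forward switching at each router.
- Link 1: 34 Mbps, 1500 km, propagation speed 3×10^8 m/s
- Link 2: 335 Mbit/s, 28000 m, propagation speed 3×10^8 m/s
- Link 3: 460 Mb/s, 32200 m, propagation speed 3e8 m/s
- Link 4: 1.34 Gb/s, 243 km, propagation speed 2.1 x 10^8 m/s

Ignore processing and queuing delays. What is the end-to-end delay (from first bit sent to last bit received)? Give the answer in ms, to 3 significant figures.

6.37 ms

L = 40 × 8 = 320 bits.
Transmission delays (L/R per hop): 0.00941176, 0.000955224, 0.000695652, 0.000238806 ms; sum = 0.0113014 ms.
Propagation delays (d/s per hop): 5, 0.0933333, 0.107333, 1.15714 ms; sum = 6.35781 ms.
End-to-end = 6.37 ms.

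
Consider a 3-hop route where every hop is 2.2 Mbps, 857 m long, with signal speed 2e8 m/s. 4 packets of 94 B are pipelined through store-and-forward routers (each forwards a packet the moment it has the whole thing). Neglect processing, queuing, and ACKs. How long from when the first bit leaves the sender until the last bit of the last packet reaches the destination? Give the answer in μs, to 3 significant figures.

2060 μs

Per-hop transmission t_tx = L/R = 752/2200000 = 341.818 μs.
Per-hop propagation t_prop = 857/200000000 = 4.285 μs.
Pipeline fill: first packet needs 3·t_tx to clear all hops; remaining 3 packets each add one t_tx.
Total = (3+4-1)·t_tx + 3·t_prop = 6·341.818 + 3·4.285 = 2060 μs.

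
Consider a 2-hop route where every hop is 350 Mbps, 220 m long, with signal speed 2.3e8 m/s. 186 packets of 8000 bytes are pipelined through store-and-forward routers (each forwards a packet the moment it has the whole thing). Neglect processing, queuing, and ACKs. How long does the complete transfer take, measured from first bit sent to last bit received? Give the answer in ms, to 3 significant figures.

Per-hop transmission t_tx = L/R = 64000/350000000 = 0.182857 ms.
Per-hop propagation t_prop = 220/2.3e+08 = 0.000956522 ms.
Pipeline fill: first packet needs 2·t_tx to clear all hops; remaining 185 packets each add one t_tx.
Total = (2+186-1)·t_tx + 2·t_prop = 187·0.182857 + 2·0.000956522 = 34.2 ms.

34.2 ms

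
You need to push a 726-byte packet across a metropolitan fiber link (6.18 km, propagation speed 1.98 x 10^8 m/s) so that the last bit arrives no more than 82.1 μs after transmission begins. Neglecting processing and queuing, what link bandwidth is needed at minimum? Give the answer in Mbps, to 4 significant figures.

L = 5808 bits.
Propagation delay = 6180 / 198000000 = 31.2121 μs.
Transmission budget = 82.1 − 31.2121 = 50.8879 μs.
R ≥ L / t_tx = 5808 bits / 5.08879e-05 s = 114.1 Mbps.

114.1 Mbps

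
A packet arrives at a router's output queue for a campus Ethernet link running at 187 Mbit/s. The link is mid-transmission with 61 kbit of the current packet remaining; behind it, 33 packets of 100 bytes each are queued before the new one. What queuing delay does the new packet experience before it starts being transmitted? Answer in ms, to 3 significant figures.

Each queued packet: L/R = 800/187000000 = 0.00427807 ms.
33 queued → 0.141176 ms.
Plus remaining 61000 bits of current packet: 0.326203 ms.
Queuing delay = 0.467 ms.

0.467 ms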